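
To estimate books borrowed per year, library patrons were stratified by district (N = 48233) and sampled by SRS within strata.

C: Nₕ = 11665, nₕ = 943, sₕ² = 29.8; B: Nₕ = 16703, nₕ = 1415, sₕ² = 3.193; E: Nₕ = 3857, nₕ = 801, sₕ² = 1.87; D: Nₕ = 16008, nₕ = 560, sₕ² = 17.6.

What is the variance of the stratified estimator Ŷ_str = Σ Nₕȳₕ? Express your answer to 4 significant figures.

Var(Ŷ_str) = Σₕ Nₕ²(1 − fₕ)sₕ²/nₕ.
C: 11665²·(1 − 943/11665)·29.8/943 = 3.9524385 × 10^6.
B: 16703²·(1 − 1415/16703)·3.193/1415 = 576219.08.
E: 3857²·(1 − 801/3857)·1.87/801 = 27517.697.
D: 16008²·(1 − 560/16008)·17.6/560 = 7.7720212 × 10^6.
Sum = 1.2328196 × 10^7.

1.233 × 10^7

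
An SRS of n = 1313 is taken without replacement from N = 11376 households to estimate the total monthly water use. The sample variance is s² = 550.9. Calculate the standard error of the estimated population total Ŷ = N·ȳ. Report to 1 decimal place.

Var(Ŷ) = N²·Var(ȳ) = N²·(1 − n/N)·s²/n.
f = 1313/11376 = 0.11541842; Var(ȳ) = 0.88458158·550.9/1313 = 0.37114698.
Var(Ŷ) = 11376² · 0.37114698 = 4.8031384 × 10^7.
SE(Ŷ) = √(4.8031384 × 10^7) = 6930.5.

6930.5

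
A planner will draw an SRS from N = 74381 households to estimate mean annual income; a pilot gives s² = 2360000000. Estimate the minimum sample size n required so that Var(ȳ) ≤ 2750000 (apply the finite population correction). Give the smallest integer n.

849

Without fpc, n₀ = s²/D = 2360000000/2750000 = 858.1818.
With fpc, (1 − n/N)·s²/n ≤ D requires n ≥ n₀/(1 + n₀/N) = 858.1818/(1 + 858.1818/74381) = 848.3933.
Rounding up, n = 849.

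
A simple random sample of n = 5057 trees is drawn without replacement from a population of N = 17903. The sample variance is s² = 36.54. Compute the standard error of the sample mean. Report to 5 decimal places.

Under SRS without replacement, Var(ȳ) = (1 − f)·s²/n with f = n/N = 5057/17903 = 0.28246663.
Var(ȳ) = (1 − 0.28246663)·36.54/5057 = 0.71753337·0.0072256278 = 0.0051846291.
SE(ȳ) = √(0.0051846291) = 0.07200.

0.07200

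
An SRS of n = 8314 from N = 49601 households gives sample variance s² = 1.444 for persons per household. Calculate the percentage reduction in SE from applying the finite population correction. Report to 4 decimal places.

8.7650

f = n/N = 8314/49601 = 0.16761759.
SE_no-fpc = √(s²/n) = 0.013178883; SE_fpc = √((1−f)s²/n) = 0.012023753.
Ratio = √(1−f) = 0.91234994. Reduction = 100·(1 − 0.91234994) = 8.7650%.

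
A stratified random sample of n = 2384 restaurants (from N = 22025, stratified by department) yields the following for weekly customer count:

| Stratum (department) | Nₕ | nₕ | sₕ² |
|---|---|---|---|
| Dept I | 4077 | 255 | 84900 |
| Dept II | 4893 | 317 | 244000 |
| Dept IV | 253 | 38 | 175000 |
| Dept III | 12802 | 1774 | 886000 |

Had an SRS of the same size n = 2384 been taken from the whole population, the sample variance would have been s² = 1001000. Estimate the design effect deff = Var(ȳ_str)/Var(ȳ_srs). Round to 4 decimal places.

0.5130

Var(ȳ_str) = Σ Wₕ²(1−fₕ)sₕ²/nₕ with Wₕ = Nₕ/22025:
  Dept I: (4077/22025)²·(1−255/4077)·84900/255 = 10.694662
  Dept II: (4893/22025)²·(1−317/4893)·244000/317 = 35.527117
  Dept IV: (253/22025)²·(1−38/253)·175000/38 = 0.51639449
  Dept III: (12802/22025)²·(1−1774/12802)·886000/1774 = 145.35262
  → Var(ȳ_str) = 192.09079.
Var(ȳ_srs) = (1 − 2384/22025)·1001000/2384 = 374.4342.
deff = 192.09079 / 374.4342 = 0.5130.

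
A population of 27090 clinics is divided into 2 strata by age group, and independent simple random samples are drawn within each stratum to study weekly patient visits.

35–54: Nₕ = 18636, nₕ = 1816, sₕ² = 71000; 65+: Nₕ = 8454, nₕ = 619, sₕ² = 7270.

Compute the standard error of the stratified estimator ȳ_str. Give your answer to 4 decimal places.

4.2142

Var(ȳ_str) = Σₕ Wₕ²(1 − fₕ)sₕ²/nₕ with Wₕ = Nₕ/N, N = 27090.
35–54: Wₕ = 0.68792913; term = 0.68792913²·(1 − 0.09744580)·71000/1816 = 16.699489.
65+: Wₕ = 0.31207087; term = 0.31207087²·(1 − 0.07321978)·7270/619 = 1.0600516.
Sum = 17.759541.
SE = √(17.759541) = 4.2142.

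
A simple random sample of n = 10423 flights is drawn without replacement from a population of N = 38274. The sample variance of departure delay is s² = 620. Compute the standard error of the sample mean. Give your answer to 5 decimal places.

0.20805

Under SRS without replacement, Var(ȳ) = (1 − f)·s²/n with f = n/N = 10423/38274 = 0.27232586.
Var(ȳ) = (1 − 0.27232586)·620/10423 = 0.72767414·0.059483834 = 0.043284848.
SE(ȳ) = √(0.043284848) = 0.20805.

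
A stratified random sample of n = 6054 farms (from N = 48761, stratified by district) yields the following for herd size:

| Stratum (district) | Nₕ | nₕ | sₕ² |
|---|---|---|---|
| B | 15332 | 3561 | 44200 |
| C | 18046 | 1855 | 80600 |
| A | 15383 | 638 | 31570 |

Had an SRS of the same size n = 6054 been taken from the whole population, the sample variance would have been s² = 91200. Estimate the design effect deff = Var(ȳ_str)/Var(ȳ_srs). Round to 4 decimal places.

Var(ȳ_str) = Σ Wₕ²(1−fₕ)sₕ²/nₕ with Wₕ = Nₕ/48761:
  B: (15332/48761)²·(1−3561/15332)·44200/3561 = 0.94214394
  C: (18046/48761)²·(1−1855/18046)·80600/1855 = 5.3394995
  A: (15383/48761)²·(1−638/15383)·31570/638 = 4.7205708
  → Var(ȳ_str) = 11.002214.
Var(ȳ_srs) = (1 − 6054/48761)·91200/6054 = 13.194073.
deff = 11.002214 / 13.194073 = 0.8339.

0.8339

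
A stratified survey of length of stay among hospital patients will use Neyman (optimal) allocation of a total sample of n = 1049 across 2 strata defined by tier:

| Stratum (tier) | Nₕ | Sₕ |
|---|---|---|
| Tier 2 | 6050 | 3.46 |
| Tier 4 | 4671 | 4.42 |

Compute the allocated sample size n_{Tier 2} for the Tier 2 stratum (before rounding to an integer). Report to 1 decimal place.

528.1

Neyman allocation: nₕ = n·NₕSₕ / Σⱼ NⱼSⱼ.
Σ NⱼSⱼ = 6050·3.46 + 4671·4.42 = 41578.82.
n_{Tier 2} = 1049·6050·3.46 / 41578.82 = 528.1.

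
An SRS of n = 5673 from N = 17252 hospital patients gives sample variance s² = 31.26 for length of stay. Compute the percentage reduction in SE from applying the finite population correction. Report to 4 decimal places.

f = n/N = 5673/17252 = 0.32883144.
SE_no-fpc = √(s²/n) = 0.074231476; SE_fpc = √((1−f)s²/n) = 0.060814046.
Ratio = √(1−f) = 0.81924878. Reduction = 100·(1 − 0.81924878) = 18.0751%.

18.0751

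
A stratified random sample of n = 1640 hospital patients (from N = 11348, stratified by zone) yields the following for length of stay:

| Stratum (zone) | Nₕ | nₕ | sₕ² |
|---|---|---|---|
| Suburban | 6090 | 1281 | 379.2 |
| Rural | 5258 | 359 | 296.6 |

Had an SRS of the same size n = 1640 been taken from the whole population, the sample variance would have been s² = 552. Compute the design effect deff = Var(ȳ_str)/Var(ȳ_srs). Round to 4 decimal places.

Var(ȳ_str) = Σ Wₕ²(1−fₕ)sₕ²/nₕ with Wₕ = Nₕ/11348:
  Suburban: (6090/11348)²·(1−1281/6090)·379.2/1281 = 0.067321319
  Rural: (5258/11348)²·(1−359/5258)·296.6/359 = 0.16525936
  → Var(ȳ_str) = 0.23258068.
Var(ȳ_srs) = (1 − 1640/11348)·552/1640 = 0.28794243.
deff = 0.23258068 / 0.28794243 = 0.8077.

0.8077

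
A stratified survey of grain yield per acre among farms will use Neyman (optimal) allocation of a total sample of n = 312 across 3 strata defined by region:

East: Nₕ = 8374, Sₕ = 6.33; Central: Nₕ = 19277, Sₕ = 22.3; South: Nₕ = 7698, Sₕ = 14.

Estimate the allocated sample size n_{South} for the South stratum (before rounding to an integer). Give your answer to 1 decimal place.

56.9

Neyman allocation: nₕ = n·NₕSₕ / Σⱼ NⱼSⱼ.
Σ NⱼSⱼ = 8374·6.33 + 19277·22.3 + 7698·14 = 590656.52.
n_{South} = 312·7698·14 / 590656.52 = 56.9.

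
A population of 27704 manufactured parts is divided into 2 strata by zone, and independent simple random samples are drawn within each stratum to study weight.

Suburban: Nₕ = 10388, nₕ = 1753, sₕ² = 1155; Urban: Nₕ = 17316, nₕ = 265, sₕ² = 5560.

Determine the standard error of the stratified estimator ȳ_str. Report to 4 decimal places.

2.8545

Var(ȳ_str) = Σₕ Wₕ²(1 − fₕ)sₕ²/nₕ with Wₕ = Nₕ/N, N = 27704.
Suburban: Wₕ = 0.37496390; term = 0.37496390²·(1 − 0.16875241)·1155/1753 = 0.07700331.
Urban: Wₕ = 0.62503610; term = 0.62503610²·(1 − 0.01530377)·5560/265 = 8.071261.
Sum = 8.1482643.
SE = √(8.1482643) = 2.8545.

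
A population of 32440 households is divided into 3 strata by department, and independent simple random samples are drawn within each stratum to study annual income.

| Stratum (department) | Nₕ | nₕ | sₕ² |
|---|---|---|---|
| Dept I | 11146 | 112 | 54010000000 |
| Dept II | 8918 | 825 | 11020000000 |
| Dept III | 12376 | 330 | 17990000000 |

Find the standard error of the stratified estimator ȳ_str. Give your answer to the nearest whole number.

8062

Var(ȳ_str) = Σₕ Wₕ²(1 − fₕ)sₕ²/nₕ with Wₕ = Nₕ/N, N = 32440.
Dept I: Wₕ = 0.34358816; term = 0.34358816²·(1 − 0.01004845)·54010000000/112 = 5.635682 × 10^7.
Dept II: Wₕ = 0.27490752; term = 0.27490752²·(1 − 0.09250953)·11020000000/825 = 916100.17.
Dept III: Wₕ = 0.38150432; term = 0.38150432²·(1 − 0.02666451)·17990000000/330 = 7.7228694 × 10^6.
Sum = 6.499579 × 10^7.
SE = √(6.499579 × 10^7) = 8062.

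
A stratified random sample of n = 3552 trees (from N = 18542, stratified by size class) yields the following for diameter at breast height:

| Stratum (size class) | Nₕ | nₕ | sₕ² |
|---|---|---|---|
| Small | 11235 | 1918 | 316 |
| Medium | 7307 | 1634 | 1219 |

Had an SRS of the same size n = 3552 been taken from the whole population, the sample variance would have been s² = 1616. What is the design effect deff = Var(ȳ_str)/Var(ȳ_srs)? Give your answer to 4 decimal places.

Var(ȳ_str) = Σ Wₕ²(1−fₕ)sₕ²/nₕ with Wₕ = Nₕ/18542:
  Small: (11235/18542)²·(1−1918/11235)·316/1918 = 0.05016196
  Medium: (7307/18542)²·(1−1634/7307)·1219/1634 = 0.089947768
  → Var(ȳ_str) = 0.14010973.
Var(ȳ_srs) = (1 − 3552/18542)·1616/3552 = 0.36780147.
deff = 0.14010973 / 0.36780147 = 0.3809.

0.3809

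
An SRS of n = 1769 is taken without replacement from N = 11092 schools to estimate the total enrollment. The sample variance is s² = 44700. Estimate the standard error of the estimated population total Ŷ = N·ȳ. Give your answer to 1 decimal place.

51117.9

Var(Ŷ) = N²·Var(ȳ) = N²·(1 − n/N)·s²/n.
f = 1769/11092 = 0.15948431; Var(ȳ) = 0.84051569·44700/1769 = 21.238582.
Var(Ŷ) = 11092² · 21.238582 = 2.6130351 × 10^9.
SE(Ŷ) = √(2.6130351 × 10^9) = 51117.9.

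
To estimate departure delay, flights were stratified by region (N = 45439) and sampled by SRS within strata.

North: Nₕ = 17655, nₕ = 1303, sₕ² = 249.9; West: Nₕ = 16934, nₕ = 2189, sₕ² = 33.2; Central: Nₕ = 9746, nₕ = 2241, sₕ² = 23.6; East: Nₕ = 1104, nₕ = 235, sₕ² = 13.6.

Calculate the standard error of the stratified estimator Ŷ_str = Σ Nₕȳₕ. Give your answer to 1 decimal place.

Var(Ŷ_str) = Σₕ Nₕ²(1 − fₕ)sₕ²/nₕ.
North: 17655²·(1 − 1303/17655)·249.9/1303 = 5.5368205 × 10^7.
West: 16934²·(1 − 2189/16934)·33.2/2189 = 3.7870118 × 10^6.
Central: 9746²·(1 − 2241/9746)·23.6/2241 = 770277.57.
East: 1104²·(1 − 235/1104)·13.6/235 = 55521.334.
Sum = 5.9981016 × 10^7.
SE = √(5.9981016 × 10^7) = 7744.7.

7744.7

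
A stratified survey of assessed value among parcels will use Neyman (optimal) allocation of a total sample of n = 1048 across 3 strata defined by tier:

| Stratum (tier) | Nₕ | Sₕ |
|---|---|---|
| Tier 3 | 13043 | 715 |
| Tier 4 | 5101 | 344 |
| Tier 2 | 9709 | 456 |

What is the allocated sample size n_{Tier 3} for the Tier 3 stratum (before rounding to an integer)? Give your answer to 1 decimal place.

630.2

Neyman allocation: nₕ = n·NₕSₕ / Σⱼ NⱼSⱼ.
Σ NⱼSⱼ = 13043·715 + 5101·344 + 9709·456 = 1.5507793 × 10^7.
n_{Tier 3} = 1048·13043·715 / (1.5507793 × 10^7) = 630.2.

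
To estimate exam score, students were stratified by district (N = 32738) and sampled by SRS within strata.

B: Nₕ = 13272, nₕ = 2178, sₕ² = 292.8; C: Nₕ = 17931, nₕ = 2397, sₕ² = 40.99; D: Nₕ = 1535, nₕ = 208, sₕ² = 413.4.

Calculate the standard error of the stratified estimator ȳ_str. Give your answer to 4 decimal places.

Var(ȳ_str) = Σₕ Wₕ²(1 − fₕ)sₕ²/nₕ with Wₕ = Nₕ/N, N = 32738.
B: Wₕ = 0.40540045; term = 0.40540045²·(1 − 0.16410488)·292.8/2178 = 0.018468577.
C: Wₕ = 0.54771214; term = 0.54771214²·(1 − 0.13367910)·40.99/2397 = 0.0044441981.
D: Wₕ = 0.04688741; term = 0.04688741²·(1 − 0.13550489)·413.4/208 = 0.0037773059.
Sum = 0.026690081.
SE = √(0.026690081) = 0.1634.

0.1634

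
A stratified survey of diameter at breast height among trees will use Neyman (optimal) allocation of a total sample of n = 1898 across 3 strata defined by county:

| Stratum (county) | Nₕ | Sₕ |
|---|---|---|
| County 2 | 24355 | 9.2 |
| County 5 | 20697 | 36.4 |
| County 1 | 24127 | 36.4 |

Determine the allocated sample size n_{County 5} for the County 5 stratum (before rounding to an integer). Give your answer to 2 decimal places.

770.56

Neyman allocation: nₕ = n·NₕSₕ / Σⱼ NⱼSⱼ.
Σ NⱼSⱼ = 24355·9.2 + 20697·36.4 + 24127·36.4 = 1.8556596 × 10^6.
n_{County 5} = 1898·20697·36.4 / (1.8556596 × 10^6) = 770.56.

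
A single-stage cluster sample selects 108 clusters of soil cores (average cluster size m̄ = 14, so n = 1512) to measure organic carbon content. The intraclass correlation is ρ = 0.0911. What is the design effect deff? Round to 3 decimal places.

deff = 1 + (14 − 1)·0.0911 = 1 + 1.1843 = 2.1843.

2.184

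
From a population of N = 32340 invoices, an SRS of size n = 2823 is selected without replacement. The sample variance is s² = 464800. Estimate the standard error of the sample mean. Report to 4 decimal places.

12.2587

Under SRS without replacement, Var(ȳ) = (1 − f)·s²/n with f = n/N = 2823/32340 = 0.08729128.
Var(ȳ) = (1 − 0.08729128)·464800/2823 = 0.91270872·164.64754 = 150.27524.
SE(ȳ) = √(150.27524) = 12.2587.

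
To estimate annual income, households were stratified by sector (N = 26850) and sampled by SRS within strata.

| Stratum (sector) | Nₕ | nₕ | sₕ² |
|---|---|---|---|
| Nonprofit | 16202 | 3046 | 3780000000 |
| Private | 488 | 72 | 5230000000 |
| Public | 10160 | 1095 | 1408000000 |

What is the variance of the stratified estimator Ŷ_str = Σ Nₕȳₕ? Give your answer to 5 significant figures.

3.9769 × 10^14

Var(Ŷ_str) = Σₕ Nₕ²(1 − fₕ)sₕ²/nₕ.
Nonprofit: 16202²·(1 − 3046/16202)·3780000000/3046 = 2.6451749 × 10^14.
Private: 488²·(1 − 72/488)·5230000000/72 = 1.4746276 × 10^13.
Public: 10160²·(1 − 1095/10160)·1408000000/1095 = 1.1842682 × 10^14.
Sum = 3.9769059 × 10^14.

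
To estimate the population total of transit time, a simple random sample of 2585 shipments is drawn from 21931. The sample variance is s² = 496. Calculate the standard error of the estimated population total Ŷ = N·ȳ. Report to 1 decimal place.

9022.7

Var(Ŷ) = N²·Var(ȳ) = N²·(1 − n/N)·s²/n.
f = 2585/21931 = 0.11786968; Var(ȳ) = 0.88213032·496/2585 = 0.16925982.
Var(Ŷ) = 21931² · 0.16925982 = 8.1408686 × 10^7.
SE(Ŷ) = √(8.1408686 × 10^7) = 9022.7.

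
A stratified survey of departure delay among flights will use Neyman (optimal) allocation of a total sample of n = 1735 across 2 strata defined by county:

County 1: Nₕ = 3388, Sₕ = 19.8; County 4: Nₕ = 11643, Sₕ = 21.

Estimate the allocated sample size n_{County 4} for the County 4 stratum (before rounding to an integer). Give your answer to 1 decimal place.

Neyman allocation: nₕ = n·NₕSₕ / Σⱼ NⱼSⱼ.
Σ NⱼSⱼ = 3388·19.8 + 11643·21 = 311585.4.
n_{County 4} = 1735·11643·21 / 311585.4 = 1361.5.

1361.5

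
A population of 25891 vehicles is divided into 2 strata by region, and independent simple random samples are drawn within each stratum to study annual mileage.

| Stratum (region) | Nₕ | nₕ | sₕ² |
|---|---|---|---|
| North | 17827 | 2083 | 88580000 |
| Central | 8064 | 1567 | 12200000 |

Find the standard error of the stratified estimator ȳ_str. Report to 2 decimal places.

Var(ȳ_str) = Σₕ Wₕ²(1 − fₕ)sₕ²/nₕ with Wₕ = Nₕ/N, N = 25891.
North: Wₕ = 0.68854042; term = 0.68854042²·(1 − 0.11684523)·88580000/2083 = 17805.005.
Central: Wₕ = 0.31145958; term = 0.31145958²·(1 − 0.19432044)·12200000/1567 = 608.49438.
Sum = 18413.499.
SE = √(18413.499) = 135.70.

135.70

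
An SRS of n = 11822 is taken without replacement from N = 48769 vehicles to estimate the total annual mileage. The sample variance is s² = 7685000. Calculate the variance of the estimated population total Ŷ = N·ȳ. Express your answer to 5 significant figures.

1.1713 × 10^12

Var(Ŷ) = N²·Var(ȳ) = N²·(1 − n/N)·s²/n.
f = 11822/48769 = 0.24240809; Var(ȳ) = 0.75759191·7685000/11822 = 492.4796.
Var(Ŷ) = 48769² · 492.4796 = 1.171321 × 10^12.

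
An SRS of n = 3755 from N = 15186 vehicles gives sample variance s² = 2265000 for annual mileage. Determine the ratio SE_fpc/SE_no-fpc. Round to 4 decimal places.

0.8676

f = n/N = 3755/15186 = 0.24726722.
SE_no-fpc = √(s²/n) = 24.560044; SE_fpc = √((1−f)s²/n) = 21.308337.
Ratio = √(1−f) = 0.86760174.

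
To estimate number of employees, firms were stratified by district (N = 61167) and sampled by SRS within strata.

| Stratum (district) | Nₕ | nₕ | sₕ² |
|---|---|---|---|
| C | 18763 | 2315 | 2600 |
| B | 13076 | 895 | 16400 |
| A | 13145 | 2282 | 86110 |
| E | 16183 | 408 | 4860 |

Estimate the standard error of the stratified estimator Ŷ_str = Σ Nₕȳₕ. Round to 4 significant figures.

108100

Var(Ŷ_str) = Σₕ Nₕ²(1 − fₕ)sₕ²/nₕ.
C: 18763²·(1 − 2315/18763)·2600/2315 = 3.4660732 × 10^8.
B: 13076²·(1 − 895/13076)·16400/895 = 2.9186275 × 10^9.
A: 13145²·(1 − 2282/13145)·86110/2282 = 5.3882572 × 10^9.
E: 16183²·(1 − 408/16183)·4860/408 = 3.0409166 × 10^9.
Sum = 1.1694409 × 10^10.
SE = √(1.1694409 × 10^10) = 108100.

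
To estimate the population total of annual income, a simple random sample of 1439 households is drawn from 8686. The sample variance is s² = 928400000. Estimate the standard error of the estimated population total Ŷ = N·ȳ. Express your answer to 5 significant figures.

6.3727 × 10^6

Var(Ŷ) = N²·Var(ȳ) = N²·(1 − n/N)·s²/n.
f = 1439/8686 = 0.16566889; Var(ȳ) = 0.83433111·928400000/1439 = 538285.62.
Var(Ŷ) = 8686² · 538285.62 = 4.0611818 × 10^13.
SE(Ŷ) = √(4.0611818 × 10^13) = 6.3727 × 10^6.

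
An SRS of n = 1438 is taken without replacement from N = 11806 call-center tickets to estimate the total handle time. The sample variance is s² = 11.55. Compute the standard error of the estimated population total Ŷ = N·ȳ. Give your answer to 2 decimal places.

991.54

Var(Ŷ) = N²·Var(ȳ) = N²·(1 − n/N)·s²/n.
f = 1438/11806 = 0.12180247; Var(ȳ) = 0.87819753·11.55/1438 = 0.0070536728.
Var(Ŷ) = 11806² · 0.0070536728 = 983152.45.
SE(Ŷ) = √(983152.45) = 991.54.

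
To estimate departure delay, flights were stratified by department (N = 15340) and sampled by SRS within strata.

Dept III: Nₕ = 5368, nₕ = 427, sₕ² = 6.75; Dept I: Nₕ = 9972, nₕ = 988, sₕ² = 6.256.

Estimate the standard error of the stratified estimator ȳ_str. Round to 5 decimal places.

Var(ȳ_str) = Σₕ Wₕ²(1 − fₕ)sₕ²/nₕ with Wₕ = Nₕ/N, N = 15340.
Dept III: Wₕ = 0.34993481; term = 0.34993481²·(1 − 0.07954545)·6.75/427 = 0.0017817737.
Dept I: Wₕ = 0.65006519; term = 0.65006519²·(1 − 0.09907742)·6.256/988 = 0.0024106885.
Sum = 0.0041924622.
SE = √(0.0041924622) = 0.06475.

0.06475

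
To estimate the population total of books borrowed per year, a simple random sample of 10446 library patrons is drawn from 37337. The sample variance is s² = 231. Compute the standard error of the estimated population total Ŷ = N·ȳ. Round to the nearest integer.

Var(Ŷ) = N²·Var(ȳ) = N²·(1 − n/N)·s²/n.
f = 10446/37337 = 0.27977609; Var(ȳ) = 0.72022391·231/10446 = 0.015926835.
Var(Ŷ) = 37337² · 0.015926835 = 2.2202829 × 10^7.
SE(Ŷ) = √(2.2202829 × 10^7) = 4712.

4712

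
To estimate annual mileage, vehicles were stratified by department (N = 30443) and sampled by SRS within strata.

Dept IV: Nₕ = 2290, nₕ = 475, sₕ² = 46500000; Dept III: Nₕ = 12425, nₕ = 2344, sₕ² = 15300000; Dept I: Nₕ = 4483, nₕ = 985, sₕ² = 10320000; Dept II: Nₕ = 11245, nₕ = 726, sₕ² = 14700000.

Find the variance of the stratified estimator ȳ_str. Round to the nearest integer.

Var(ȳ_str) = Σₕ Wₕ²(1 − fₕ)sₕ²/nₕ with Wₕ = Nₕ/N, N = 30443.
Dept IV: Wₕ = 0.07522255; term = 0.07522255²·(1 − 0.20742358)·46500000/475 = 439.03239.
Dept III: Wₕ = 0.40813980; term = 0.40813980²·(1 − 0.18865191)·15300000/2344 = 882.18352.
Dept I: Wₕ = 0.14725881; term = 0.14725881²·(1 − 0.21971894)·10320000/985 = 177.27893.
Dept II: Wₕ = 0.36937884; term = 0.36937884²·(1 − 0.06456203)·14700000/726 = 2584.281.
Sum = 4082.7758.

4083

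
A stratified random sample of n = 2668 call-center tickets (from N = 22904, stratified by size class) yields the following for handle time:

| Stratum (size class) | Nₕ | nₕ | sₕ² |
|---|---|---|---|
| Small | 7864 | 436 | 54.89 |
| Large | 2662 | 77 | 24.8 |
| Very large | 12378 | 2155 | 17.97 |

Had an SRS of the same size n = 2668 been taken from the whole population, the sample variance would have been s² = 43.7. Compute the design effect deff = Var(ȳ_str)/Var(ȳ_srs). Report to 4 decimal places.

1.3996

Var(ȳ_str) = Σ Wₕ²(1−fₕ)sₕ²/nₕ with Wₕ = Nₕ/22904:
  Small: (7864/22904)²·(1−436/7864)·54.89/436 = 0.014018433
  Large: (2662/22904)²·(1−77/2662)·24.8/77 = 0.0042248071
  Very large: (12378/22904)²·(1−2155/12378)·17.97/2155 = 0.0020114395
  → Var(ȳ_str) = 0.02025468.
Var(ȳ_srs) = (1 − 2668/22904)·43.7/2668 = 0.014471347.
deff = 0.02025468 / 0.014471347 = 1.3996.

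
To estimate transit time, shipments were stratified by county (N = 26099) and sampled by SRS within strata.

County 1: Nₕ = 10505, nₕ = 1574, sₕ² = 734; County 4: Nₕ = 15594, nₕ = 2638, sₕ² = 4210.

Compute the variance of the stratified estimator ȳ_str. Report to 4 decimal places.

0.5376

Var(ȳ_str) = Σₕ Wₕ²(1 − fₕ)sₕ²/nₕ with Wₕ = Nₕ/N, N = 26099.
County 1: Wₕ = 0.40250584; term = 0.40250584²·(1 − 0.14983341)·734/1574 = 0.064230269.
County 4: Wₕ = 0.59749416; term = 0.59749416²·(1 − 0.16916763)·4210/2638 = 0.47335617.
Sum = 0.53758644.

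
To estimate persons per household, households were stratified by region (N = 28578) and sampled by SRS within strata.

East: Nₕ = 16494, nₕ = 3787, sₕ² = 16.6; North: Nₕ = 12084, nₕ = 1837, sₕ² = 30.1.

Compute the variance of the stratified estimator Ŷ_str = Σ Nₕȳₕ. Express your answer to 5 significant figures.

2.9476 × 10^6

Var(Ŷ_str) = Σₕ Nₕ²(1 − fₕ)sₕ²/nₕ.
East: 16494²·(1 − 3787/16494)·16.6/3787 = 918717.11.
North: 12084²·(1 − 1837/12084)·30.1/1837 = 2.0289194 × 10^6.
Sum = 2.9476365 × 10^6.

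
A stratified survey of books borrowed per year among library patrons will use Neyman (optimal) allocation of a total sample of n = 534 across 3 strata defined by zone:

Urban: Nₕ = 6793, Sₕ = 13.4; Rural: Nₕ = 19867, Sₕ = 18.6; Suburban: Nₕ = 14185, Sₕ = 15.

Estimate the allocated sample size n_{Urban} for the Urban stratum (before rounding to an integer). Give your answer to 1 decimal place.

Neyman allocation: nₕ = n·NₕSₕ / Σⱼ NⱼSⱼ.
Σ NⱼSⱼ = 6793·13.4 + 19867·18.6 + 14185·15 = 673327.4.
n_{Urban} = 534·6793·13.4 / 673327.4 = 72.2.

72.2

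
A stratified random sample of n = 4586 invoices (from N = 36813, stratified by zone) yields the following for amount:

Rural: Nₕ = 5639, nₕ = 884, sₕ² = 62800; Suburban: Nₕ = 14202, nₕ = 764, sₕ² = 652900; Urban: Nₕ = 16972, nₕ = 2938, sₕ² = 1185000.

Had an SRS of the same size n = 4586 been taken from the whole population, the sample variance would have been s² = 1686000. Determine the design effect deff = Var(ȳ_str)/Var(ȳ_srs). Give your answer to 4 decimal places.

0.5986

Var(ȳ_str) = Σ Wₕ²(1−fₕ)sₕ²/nₕ with Wₕ = Nₕ/36813:
  Rural: (5639/36813)²·(1−884/5639)·62800/884 = 1.4055865
  Suburban: (14202/36813)²·(1−764/14202)·652900/764 = 120.34693
  Urban: (16972/36813)²·(1−2938/16972)·1185000/2938 = 70.888965
  → Var(ȳ_str) = 192.64148.
Var(ȳ_srs) = (1 − 4586/36813)·1686000/4586 = 321.84161.
deff = 192.64148 / 321.84161 = 0.5986.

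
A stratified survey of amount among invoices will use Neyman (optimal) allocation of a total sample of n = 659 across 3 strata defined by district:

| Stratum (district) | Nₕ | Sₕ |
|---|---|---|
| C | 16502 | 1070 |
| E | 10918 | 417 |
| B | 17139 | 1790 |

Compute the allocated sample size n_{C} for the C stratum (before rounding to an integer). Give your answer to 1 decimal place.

Neyman allocation: nₕ = n·NₕSₕ / Σⱼ NⱼSⱼ.
Σ NⱼSⱼ = 16502·1070 + 10918·417 + 17139·1790 = 5.2888756 × 10^7.
n_{C} = 659·16502·1070 / (5.2888756 × 10^7) = 220.0.

220.0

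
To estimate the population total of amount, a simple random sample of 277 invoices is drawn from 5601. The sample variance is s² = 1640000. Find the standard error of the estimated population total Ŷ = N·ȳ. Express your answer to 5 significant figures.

420180

Var(Ŷ) = N²·Var(ȳ) = N²·(1 − n/N)·s²/n.
f = 277/5601 = 0.04945545; Var(ȳ) = 0.95054455·1640000/277 = 5627.7728.
Var(Ŷ) = 5601² · 5627.7728 = 1.7654999 × 10^11.
SE(Ŷ) = √(1.7654999 × 10^11) = 420180.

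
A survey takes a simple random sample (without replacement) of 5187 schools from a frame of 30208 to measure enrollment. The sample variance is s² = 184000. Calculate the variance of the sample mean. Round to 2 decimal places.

29.38

Under SRS without replacement, Var(ȳ) = (1 − f)·s²/n with f = n/N = 5187/30208 = 0.17170948.
Var(ȳ) = (1 − 0.17170948)·184000/5187 = 0.82829052·35.473299 = 29.382197.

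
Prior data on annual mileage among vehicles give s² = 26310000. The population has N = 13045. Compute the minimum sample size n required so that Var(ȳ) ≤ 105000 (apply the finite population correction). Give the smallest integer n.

246

Without fpc, n₀ = s²/D = 26310000/105000 = 250.5714.
With fpc, (1 − n/N)·s²/n ≤ D requires n ≥ n₀/(1 + n₀/N) = 250.5714/(1 + 250.5714/13045) = 245.8491.
Rounding up, n = 246.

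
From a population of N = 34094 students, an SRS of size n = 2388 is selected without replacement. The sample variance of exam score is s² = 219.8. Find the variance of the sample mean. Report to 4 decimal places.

Under SRS without replacement, Var(ȳ) = (1 − f)·s²/n with f = n/N = 2388/34094 = 0.07004165.
Var(ȳ) = (1 − 0.07004165)·219.8/2388 = 0.92995835·0.092043551 = 0.085596669.

0.0856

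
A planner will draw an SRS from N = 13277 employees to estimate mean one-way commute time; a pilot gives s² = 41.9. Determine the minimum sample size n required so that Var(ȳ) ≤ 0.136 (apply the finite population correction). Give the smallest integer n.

302

Without fpc, n₀ = s²/D = 41.9/0.136 = 308.0882.
With fpc, (1 − n/N)·s²/n ≤ D requires n ≥ n₀/(1 + n₀/N) = 308.0882/(1 + 308.0882/13277) = 301.1012.
Rounding up, n = 302.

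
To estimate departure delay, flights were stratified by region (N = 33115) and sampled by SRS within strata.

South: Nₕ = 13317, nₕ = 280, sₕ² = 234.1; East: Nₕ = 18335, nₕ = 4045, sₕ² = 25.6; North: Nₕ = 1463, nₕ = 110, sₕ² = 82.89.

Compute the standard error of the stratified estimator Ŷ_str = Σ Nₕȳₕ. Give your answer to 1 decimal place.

12178.0

Var(Ŷ_str) = Σₕ Nₕ²(1 − fₕ)sₕ²/nₕ.
South: 13317²·(1 − 280/13317)·234.1/280 = 1.4515348 × 10^8.
East: 18335²·(1 − 4045/18335)·25.6/4045 = 1.6581911 × 10^6.
North: 1463²·(1 − 110/1463)·82.89/110 = 1.4915973 × 10^6.
Sum = 1.4830327 × 10^8.
SE = √(1.4830327 × 10^8) = 12178.0.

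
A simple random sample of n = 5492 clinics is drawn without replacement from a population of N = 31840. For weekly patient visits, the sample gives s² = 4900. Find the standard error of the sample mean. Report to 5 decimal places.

Under SRS without replacement, Var(ȳ) = (1 − f)·s²/n with f = n/N = 5492/31840 = 0.17248744.
Var(ȳ) = (1 − 0.17248744)·4900/5492 = 0.82751256·0.89220685 = 0.73831237.
SE(ȳ) = √(0.73831237) = 0.85925.

0.85925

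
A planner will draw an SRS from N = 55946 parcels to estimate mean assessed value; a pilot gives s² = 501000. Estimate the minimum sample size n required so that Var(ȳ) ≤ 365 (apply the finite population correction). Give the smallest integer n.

1340

Without fpc, n₀ = s²/D = 501000/365 = 1372.6027.
With fpc, (1 − n/N)·s²/n ≤ D requires n ≥ n₀/(1 + n₀/N) = 1372.6027/(1 + 1372.6027/55946) = 1339.7331.
Rounding up, n = 1340.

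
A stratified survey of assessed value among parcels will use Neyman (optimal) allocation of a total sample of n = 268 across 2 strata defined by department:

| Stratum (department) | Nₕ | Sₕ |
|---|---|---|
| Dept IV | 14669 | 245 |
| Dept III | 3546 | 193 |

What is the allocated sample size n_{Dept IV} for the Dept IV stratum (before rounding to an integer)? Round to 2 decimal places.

225.13

Neyman allocation: nₕ = n·NₕSₕ / Σⱼ NⱼSⱼ.
Σ NⱼSⱼ = 14669·245 + 3546·193 = 4.278283 × 10^6.
n_{Dept IV} = 268·14669·245 / (4.278283 × 10^6) = 225.13.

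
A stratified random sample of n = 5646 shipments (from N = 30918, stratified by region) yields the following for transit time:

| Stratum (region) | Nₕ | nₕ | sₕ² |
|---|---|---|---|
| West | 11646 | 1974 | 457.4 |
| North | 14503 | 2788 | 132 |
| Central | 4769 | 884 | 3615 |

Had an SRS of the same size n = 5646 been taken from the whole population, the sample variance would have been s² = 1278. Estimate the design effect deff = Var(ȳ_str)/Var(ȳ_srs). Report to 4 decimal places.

0.6214

Var(ȳ_str) = Σ Wₕ²(1−fₕ)sₕ²/nₕ with Wₕ = Nₕ/30918:
  West: (11646/30918)²·(1−1974/11646)·457.4/1974 = 0.027303561
  North: (14503/30918)²·(1−2788/14503)·132/2788 = 0.0084150852
  Central: (4769/30918)²·(1−884/4769)·3615/884 = 0.079259549
  → Var(ȳ_str) = 0.1149782.
Var(ȳ_srs) = (1 − 5646/30918)·1278/5646 = 0.1850198.
deff = 0.1149782 / 0.1850198 = 0.6214.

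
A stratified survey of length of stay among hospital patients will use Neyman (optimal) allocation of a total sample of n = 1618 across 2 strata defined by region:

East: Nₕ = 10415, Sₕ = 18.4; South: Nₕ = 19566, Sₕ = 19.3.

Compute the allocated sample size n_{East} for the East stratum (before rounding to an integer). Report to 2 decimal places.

Neyman allocation: nₕ = n·NₕSₕ / Σⱼ NⱼSⱼ.
Σ NⱼSⱼ = 10415·18.4 + 19566·19.3 = 569259.8.
n_{East} = 1618·10415·18.4 / 569259.8 = 544.68.

544.68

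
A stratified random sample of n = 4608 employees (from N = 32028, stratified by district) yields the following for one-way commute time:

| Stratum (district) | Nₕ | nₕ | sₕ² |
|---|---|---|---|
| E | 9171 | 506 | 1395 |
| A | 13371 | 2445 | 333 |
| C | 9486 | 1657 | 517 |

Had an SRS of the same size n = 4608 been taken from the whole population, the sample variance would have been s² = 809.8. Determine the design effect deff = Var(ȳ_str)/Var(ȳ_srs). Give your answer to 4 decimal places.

Var(ȳ_str) = Σ Wₕ²(1−fₕ)sₕ²/nₕ with Wₕ = Nₕ/32028:
  E: (9171/32028)²·(1−506/9171)·1395/506 = 0.21357446
  A: (13371/32028)²·(1−2445/13371)·333/2445 = 0.019396832
  C: (9486/32028)²·(1−1657/9486)·517/1657 = 0.022589042
  → Var(ȳ_str) = 0.25556033.
Var(ȳ_srs) = (1 − 4608/32028)·809.8/4608 = 0.15045372.
deff = 0.25556033 / 0.15045372 = 1.6986.

1.6986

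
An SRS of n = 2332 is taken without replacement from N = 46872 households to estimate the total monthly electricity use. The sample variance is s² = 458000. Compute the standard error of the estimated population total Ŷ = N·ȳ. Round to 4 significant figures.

Var(Ŷ) = N²·Var(ȳ) = N²·(1 − n/N)·s²/n.
f = 2332/46872 = 0.04975252; Var(ȳ) = 0.95024748·458000/2332 = 186.62665.
Var(Ŷ) = 46872² · 186.62665 = 4.1001584 × 10^11.
SE(Ŷ) = √(4.1001584 × 10^11) = 640300.

640300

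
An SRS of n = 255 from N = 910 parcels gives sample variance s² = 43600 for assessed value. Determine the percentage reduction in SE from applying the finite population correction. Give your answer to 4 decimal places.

f = n/N = 255/910 = 0.28021978.
SE_no-fpc = √(s²/n) = 13.075947; SE_fpc = √((1−f)s²/n) = 11.093615.
Ratio = √(1−f) = 0.84839862. Reduction = 100·(1 − 0.84839862) = 15.1601%.

15.1601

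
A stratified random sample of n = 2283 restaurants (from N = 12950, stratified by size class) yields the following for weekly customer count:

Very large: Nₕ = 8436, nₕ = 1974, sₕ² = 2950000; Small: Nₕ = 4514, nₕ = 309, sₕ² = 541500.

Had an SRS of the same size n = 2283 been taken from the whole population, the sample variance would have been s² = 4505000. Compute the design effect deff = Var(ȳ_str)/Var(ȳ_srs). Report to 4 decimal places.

0.4209

Var(ȳ_str) = Σ Wₕ²(1−fₕ)sₕ²/nₕ with Wₕ = Nₕ/12950:
  Very large: (8436/12950)²·(1−1974/8436)·2950000/1974 = 485.77913
  Small: (4514/12950)²·(1−309/4514)·541500/309 = 198.34808
  → Var(ȳ_str) = 684.12721.
Var(ȳ_srs) = (1 − 2283/12950)·4505000/2283 = 1625.4043.
deff = 684.12721 / 1625.4043 = 0.4209.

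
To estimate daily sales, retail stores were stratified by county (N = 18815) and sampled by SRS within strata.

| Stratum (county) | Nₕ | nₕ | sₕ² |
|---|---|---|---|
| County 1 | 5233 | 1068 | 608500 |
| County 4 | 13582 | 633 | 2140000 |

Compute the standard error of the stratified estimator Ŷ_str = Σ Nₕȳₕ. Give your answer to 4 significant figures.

779100

Var(Ŷ_str) = Σₕ Nₕ²(1 − fₕ)sₕ²/nₕ.
County 1: 5233²·(1 − 1068/5233)·608500/1068 = 1.2418098 × 10^10.
County 4: 13582²·(1 − 633/13582)·2140000/633 = 5.9457962 × 10^11.
Sum = 6.0699772 × 10^11.
SE = √(6.0699772 × 10^11) = 779100.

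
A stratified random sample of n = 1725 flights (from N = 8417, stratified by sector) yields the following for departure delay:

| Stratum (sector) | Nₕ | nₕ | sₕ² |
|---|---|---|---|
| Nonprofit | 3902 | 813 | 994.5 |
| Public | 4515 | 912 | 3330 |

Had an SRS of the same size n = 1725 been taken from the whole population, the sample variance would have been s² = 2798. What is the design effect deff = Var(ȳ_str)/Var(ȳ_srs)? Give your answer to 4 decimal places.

0.8115

Var(ȳ_str) = Σ Wₕ²(1−fₕ)sₕ²/nₕ with Wₕ = Nₕ/8417:
  Nonprofit: (3902/8417)²·(1−813/3902)·994.5/813 = 0.20811566
  Public: (4515/8417)²·(1−912/4515)·3330/912 = 0.83841059
  → Var(ȳ_str) = 1.0465263.
Var(ȳ_srs) = (1 − 1725/8417)·2798/1725 = 1.2896065.
deff = 1.0465263 / 1.2896065 = 0.8115.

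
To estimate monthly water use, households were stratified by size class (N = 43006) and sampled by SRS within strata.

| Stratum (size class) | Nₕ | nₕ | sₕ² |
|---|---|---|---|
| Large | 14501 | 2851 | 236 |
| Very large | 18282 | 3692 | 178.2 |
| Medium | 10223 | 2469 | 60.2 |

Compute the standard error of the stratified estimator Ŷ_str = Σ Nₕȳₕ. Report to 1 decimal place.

5365.8

Var(Ŷ_str) = Σₕ Nₕ²(1 − fₕ)sₕ²/nₕ.
Large: 14501²·(1 − 2851/14501)·236/2851 = 1.3984233 × 10^7.
Very large: 18282²·(1 − 3692/18282)·178.2/3692 = 1.2874341 × 10^7.
Medium: 10223²·(1 − 2469/10223)·60.2/2469 = 1.9327673 × 10^6.
Sum = 2.8791341 × 10^7.
SE = √(2.8791341 × 10^7) = 5365.8.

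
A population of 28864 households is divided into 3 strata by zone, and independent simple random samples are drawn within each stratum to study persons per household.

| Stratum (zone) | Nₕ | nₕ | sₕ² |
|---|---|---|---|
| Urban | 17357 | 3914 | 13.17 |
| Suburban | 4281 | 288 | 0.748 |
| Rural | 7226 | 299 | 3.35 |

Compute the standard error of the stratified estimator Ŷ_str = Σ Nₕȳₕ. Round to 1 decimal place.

Var(Ŷ_str) = Σₕ Nₕ²(1 − fₕ)sₕ²/nₕ.
Urban: 17357²·(1 − 3914/17357)·13.17/3914 = 785119.59.
Suburban: 4281²·(1 − 288/4281)·0.748/288 = 44397.002.
Rural: 7226²·(1 − 299/7226)·3.35/299 = 560811.31.
Sum = 1.3903279 × 10^6.
SE = √(1.3903279 × 10^6) = 1179.1.

1179.1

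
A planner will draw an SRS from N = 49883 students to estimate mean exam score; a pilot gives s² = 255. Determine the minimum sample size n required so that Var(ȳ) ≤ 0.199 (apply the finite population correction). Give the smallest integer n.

1250

Without fpc, n₀ = s²/D = 255/0.199 = 1281.4070.
With fpc, (1 − n/N)·s²/n ≤ D requires n ≥ n₀/(1 + n₀/N) = 1281.4070/(1 + 1281.4070/49883) = 1249.3143.
Rounding up, n = 1250.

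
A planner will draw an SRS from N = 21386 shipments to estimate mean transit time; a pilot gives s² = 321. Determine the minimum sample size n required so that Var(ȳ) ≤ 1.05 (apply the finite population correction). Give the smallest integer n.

Without fpc, n₀ = s²/D = 321/1.05 = 305.7143.
With fpc, (1 − n/N)·s²/n ≤ D requires n ≥ n₀/(1 + n₀/N) = 305.7143/(1 + 305.7143/21386) = 301.4057.
Rounding up, n = 302.

302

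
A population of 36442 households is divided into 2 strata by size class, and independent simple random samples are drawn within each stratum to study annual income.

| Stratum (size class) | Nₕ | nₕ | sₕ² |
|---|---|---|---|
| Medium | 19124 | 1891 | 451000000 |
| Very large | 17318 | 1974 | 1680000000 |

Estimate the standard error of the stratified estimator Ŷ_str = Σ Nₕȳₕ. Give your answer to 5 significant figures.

Var(Ŷ_str) = Σₕ Nₕ²(1 − fₕ)sₕ²/nₕ.
Medium: 19124²·(1 − 1891/19124)·451000000/1891 = 7.8600378 × 10^13.
Very large: 17318²·(1 − 1974/17318)·1680000000/1974 = 2.2615097 × 10^14.
Sum = 3.0475135 × 10^14.
SE = √(3.0475135 × 10^14) = 1.7457 × 10^7.

1.7457 × 10^7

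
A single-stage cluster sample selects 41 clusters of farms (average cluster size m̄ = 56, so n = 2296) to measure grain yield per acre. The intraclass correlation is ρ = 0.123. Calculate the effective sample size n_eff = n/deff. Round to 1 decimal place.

295.7

deff = 1 + (56 − 1)·0.123 = 1 + 6.765 = 7.765.
n_eff = 2296 / 7.765 = 295.7.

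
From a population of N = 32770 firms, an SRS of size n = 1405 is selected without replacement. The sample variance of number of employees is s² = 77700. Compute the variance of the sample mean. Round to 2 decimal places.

Under SRS without replacement, Var(ȳ) = (1 − f)·s²/n with f = n/N = 1405/32770 = 0.04287458.
Var(ȳ) = (1 − 0.04287458)·77700/1405 = 0.95712542·55.302491 = 52.93142.

52.93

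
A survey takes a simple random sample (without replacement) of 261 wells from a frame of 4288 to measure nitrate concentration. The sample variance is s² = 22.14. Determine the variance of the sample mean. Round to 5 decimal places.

Under SRS without replacement, Var(ȳ) = (1 − f)·s²/n with f = n/N = 261/4288 = 0.06086754.
Var(ȳ) = (1 − 0.06086754)·22.14/261 = 0.93913246·0.084827586 = 0.07966434.

0.07966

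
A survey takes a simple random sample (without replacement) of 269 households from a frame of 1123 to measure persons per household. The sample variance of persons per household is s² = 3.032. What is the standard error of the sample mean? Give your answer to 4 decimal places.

0.0926

Under SRS without replacement, Var(ȳ) = (1 − f)·s²/n with f = n/N = 269/1123 = 0.23953695.
Var(ȳ) = (1 − 0.23953695)·3.032/269 = 0.76046305·0.011271375 = 0.0085714645.
SE(ȳ) = √(0.0085714645) = 0.0926.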